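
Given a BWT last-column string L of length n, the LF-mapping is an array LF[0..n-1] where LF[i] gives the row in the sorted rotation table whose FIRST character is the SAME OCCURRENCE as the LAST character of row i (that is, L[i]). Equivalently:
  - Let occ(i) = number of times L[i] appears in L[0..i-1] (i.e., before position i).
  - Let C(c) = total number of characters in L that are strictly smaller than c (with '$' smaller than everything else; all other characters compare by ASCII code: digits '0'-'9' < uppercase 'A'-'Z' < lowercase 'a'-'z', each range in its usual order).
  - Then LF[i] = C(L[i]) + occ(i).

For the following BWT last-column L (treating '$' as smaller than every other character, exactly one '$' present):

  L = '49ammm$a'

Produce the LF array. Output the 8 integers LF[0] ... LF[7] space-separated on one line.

Char counts: '$':1, '4':1, '9':1, 'a':2, 'm':3
C (first-col start): C('$')=0, C('4')=1, C('9')=2, C('a')=3, C('m')=5
L[0]='4': occ=0, LF[0]=C('4')+0=1+0=1
L[1]='9': occ=0, LF[1]=C('9')+0=2+0=2
L[2]='a': occ=0, LF[2]=C('a')+0=3+0=3
L[3]='m': occ=0, LF[3]=C('m')+0=5+0=5
L[4]='m': occ=1, LF[4]=C('m')+1=5+1=6
L[5]='m': occ=2, LF[5]=C('m')+2=5+2=7
L[6]='$': occ=0, LF[6]=C('$')+0=0+0=0
L[7]='a': occ=1, LF[7]=C('a')+1=3+1=4

Answer: 1 2 3 5 6 7 0 4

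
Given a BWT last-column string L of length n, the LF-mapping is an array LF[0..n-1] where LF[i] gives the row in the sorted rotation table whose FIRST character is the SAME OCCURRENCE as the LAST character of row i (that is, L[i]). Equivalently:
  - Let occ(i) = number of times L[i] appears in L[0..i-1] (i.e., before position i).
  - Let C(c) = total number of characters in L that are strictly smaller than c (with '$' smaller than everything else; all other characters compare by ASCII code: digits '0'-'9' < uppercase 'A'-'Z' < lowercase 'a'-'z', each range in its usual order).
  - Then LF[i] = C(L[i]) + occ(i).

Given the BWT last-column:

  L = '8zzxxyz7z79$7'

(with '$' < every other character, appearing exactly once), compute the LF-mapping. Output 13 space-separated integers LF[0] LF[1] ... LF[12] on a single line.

Char counts: '$':1, '7':3, '8':1, '9':1, 'x':2, 'y':1, 'z':4
C (first-col start): C('$')=0, C('7')=1, C('8')=4, C('9')=5, C('x')=6, C('y')=8, C('z')=9
L[0]='8': occ=0, LF[0]=C('8')+0=4+0=4
L[1]='z': occ=0, LF[1]=C('z')+0=9+0=9
L[2]='z': occ=1, LF[2]=C('z')+1=9+1=10
L[3]='x': occ=0, LF[3]=C('x')+0=6+0=6
L[4]='x': occ=1, LF[4]=C('x')+1=6+1=7
L[5]='y': occ=0, LF[5]=C('y')+0=8+0=8
L[6]='z': occ=2, LF[6]=C('z')+2=9+2=11
L[7]='7': occ=0, LF[7]=C('7')+0=1+0=1
L[8]='z': occ=3, LF[8]=C('z')+3=9+3=12
L[9]='7': occ=1, LF[9]=C('7')+1=1+1=2
L[10]='9': occ=0, LF[10]=C('9')+0=5+0=5
L[11]='$': occ=0, LF[11]=C('$')+0=0+0=0
L[12]='7': occ=2, LF[12]=C('7')+2=1+2=3

Answer: 4 9 10 6 7 8 11 1 12 2 5 0 3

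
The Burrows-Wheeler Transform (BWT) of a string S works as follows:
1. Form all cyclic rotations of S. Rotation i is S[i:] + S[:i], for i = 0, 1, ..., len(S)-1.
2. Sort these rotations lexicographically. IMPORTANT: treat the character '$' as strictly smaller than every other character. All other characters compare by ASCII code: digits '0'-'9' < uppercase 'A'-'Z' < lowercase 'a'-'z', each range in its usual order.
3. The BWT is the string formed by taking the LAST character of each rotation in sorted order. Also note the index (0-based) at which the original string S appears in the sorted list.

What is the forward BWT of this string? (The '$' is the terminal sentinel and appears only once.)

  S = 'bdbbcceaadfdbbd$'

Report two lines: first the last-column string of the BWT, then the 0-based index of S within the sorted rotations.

All 16 rotations (rotation i = S[i:]+S[:i]):
  rot[0] = bdbbcceaadfdbbd$
  rot[1] = dbbcceaadfdbbd$b
  rot[2] = bbcceaadfdbbd$bd
  rot[3] = bcceaadfdbbd$bdb
  rot[4] = cceaadfdbbd$bdbb
  rot[5] = ceaadfdbbd$bdbbc
  rot[6] = eaadfdbbd$bdbbcc
  rot[7] = aadfdbbd$bdbbcce
  rot[8] = adfdbbd$bdbbccea
  rot[9] = dfdbbd$bdbbcceaa
  rot[10] = fdbbd$bdbbcceaad
  rot[11] = dbbd$bdbbcceaadf
  rot[12] = bbd$bdbbcceaadfd
  rot[13] = bd$bdbbcceaadfdb
  rot[14] = d$bdbbcceaadfdbb
  rot[15] = $bdbbcceaadfdbbd
Sorted (with $ < everything):
  sorted[0] = $bdbbcceaadfdbbd  (last char: 'd')
  sorted[1] = aadfdbbd$bdbbcce  (last char: 'e')
  sorted[2] = adfdbbd$bdbbccea  (last char: 'a')
  sorted[3] = bbcceaadfdbbd$bd  (last char: 'd')
  sorted[4] = bbd$bdbbcceaadfd  (last char: 'd')
  sorted[5] = bcceaadfdbbd$bdb  (last char: 'b')
  sorted[6] = bd$bdbbcceaadfdb  (last char: 'b')
  sorted[7] = bdbbcceaadfdbbd$  (last char: '$')
  sorted[8] = cceaadfdbbd$bdbb  (last char: 'b')
  sorted[9] = ceaadfdbbd$bdbbc  (last char: 'c')
  sorted[10] = d$bdbbcceaadfdbb  (last char: 'b')
  sorted[11] = dbbcceaadfdbbd$b  (last char: 'b')
  sorted[12] = dbbd$bdbbcceaadf  (last char: 'f')
  sorted[13] = dfdbbd$bdbbcceaa  (last char: 'a')
  sorted[14] = eaadfdbbd$bdbbcc  (last char: 'c')
  sorted[15] = fdbbd$bdbbcceaad  (last char: 'd')
Last column: deaddbb$bcbbfacd
Original string S is at sorted index 7

Answer: deaddbb$bcbbfacd
7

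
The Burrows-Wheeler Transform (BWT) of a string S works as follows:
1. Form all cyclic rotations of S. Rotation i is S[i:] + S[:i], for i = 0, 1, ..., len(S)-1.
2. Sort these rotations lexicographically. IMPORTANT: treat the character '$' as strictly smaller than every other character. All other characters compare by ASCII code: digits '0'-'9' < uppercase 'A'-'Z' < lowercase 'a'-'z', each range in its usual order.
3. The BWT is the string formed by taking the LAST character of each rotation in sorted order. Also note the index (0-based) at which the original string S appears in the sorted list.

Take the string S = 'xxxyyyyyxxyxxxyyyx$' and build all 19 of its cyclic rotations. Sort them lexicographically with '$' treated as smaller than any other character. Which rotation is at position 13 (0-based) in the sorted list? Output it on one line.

Answer: yyx$xxxyyyyyxxyxxxy

Derivation:
All 19 rotations (rotation i = S[i:]+S[:i]):
  rot[0] = xxxyyyyyxxyxxxyyyx$
  rot[1] = xxyyyyyxxyxxxyyyx$x
  rot[2] = xyyyyyxxyxxxyyyx$xx
  rot[3] = yyyyyxxyxxxyyyx$xxx
  rot[4] = yyyyxxyxxxyyyx$xxxy
  rot[5] = yyyxxyxxxyyyx$xxxyy
  rot[6] = yyxxyxxxyyyx$xxxyyy
  rot[7] = yxxyxxxyyyx$xxxyyyy
  rot[8] = xxyxxxyyyx$xxxyyyyy
  rot[9] = xyxxxyyyx$xxxyyyyyx
  rot[10] = yxxxyyyx$xxxyyyyyxx
  rot[11] = xxxyyyx$xxxyyyyyxxy
  rot[12] = xxyyyx$xxxyyyyyxxyx
  rot[13] = xyyyx$xxxyyyyyxxyxx
  rot[14] = yyyx$xxxyyyyyxxyxxx
  rot[15] = yyx$xxxyyyyyxxyxxxy
  rot[16] = yx$xxxyyyyyxxyxxxyy
  rot[17] = x$xxxyyyyyxxyxxxyyy
  rot[18] = $xxxyyyyyxxyxxxyyyx
Sorted (with $ < everything):
  sorted[0] = $xxxyyyyyxxyxxxyyyx
  sorted[1] = x$xxxyyyyyxxyxxxyyy
  sorted[2] = xxxyyyx$xxxyyyyyxxy
  sorted[3] = xxxyyyyyxxyxxxyyyx$
  sorted[4] = xxyxxxyyyx$xxxyyyyy
  sorted[5] = xxyyyx$xxxyyyyyxxyx
  sorted[6] = xxyyyyyxxyxxxyyyx$x
  sorted[7] = xyxxxyyyx$xxxyyyyyx
  sorted[8] = xyyyx$xxxyyyyyxxyxx
  sorted[9] = xyyyyyxxyxxxyyyx$xx
  sorted[10] = yx$xxxyyyyyxxyxxxyy
  sorted[11] = yxxxyyyx$xxxyyyyyxx
  sorted[12] = yxxyxxxyyyx$xxxyyyy
  sorted[13] = yyx$xxxyyyyyxxyxxxy
  sorted[14] = yyxxyxxxyyyx$xxxyyy
  sorted[15] = yyyx$xxxyyyyyxxyxxx
  sorted[16] = yyyxxyxxxyyyx$xxxyy
  sorted[17] = yyyyxxyxxxyyyx$xxxy
  sorted[18] = yyyyyxxyxxxyyyx$xxx
sorted[13] = yyx$xxxyyyyyxxyxxxy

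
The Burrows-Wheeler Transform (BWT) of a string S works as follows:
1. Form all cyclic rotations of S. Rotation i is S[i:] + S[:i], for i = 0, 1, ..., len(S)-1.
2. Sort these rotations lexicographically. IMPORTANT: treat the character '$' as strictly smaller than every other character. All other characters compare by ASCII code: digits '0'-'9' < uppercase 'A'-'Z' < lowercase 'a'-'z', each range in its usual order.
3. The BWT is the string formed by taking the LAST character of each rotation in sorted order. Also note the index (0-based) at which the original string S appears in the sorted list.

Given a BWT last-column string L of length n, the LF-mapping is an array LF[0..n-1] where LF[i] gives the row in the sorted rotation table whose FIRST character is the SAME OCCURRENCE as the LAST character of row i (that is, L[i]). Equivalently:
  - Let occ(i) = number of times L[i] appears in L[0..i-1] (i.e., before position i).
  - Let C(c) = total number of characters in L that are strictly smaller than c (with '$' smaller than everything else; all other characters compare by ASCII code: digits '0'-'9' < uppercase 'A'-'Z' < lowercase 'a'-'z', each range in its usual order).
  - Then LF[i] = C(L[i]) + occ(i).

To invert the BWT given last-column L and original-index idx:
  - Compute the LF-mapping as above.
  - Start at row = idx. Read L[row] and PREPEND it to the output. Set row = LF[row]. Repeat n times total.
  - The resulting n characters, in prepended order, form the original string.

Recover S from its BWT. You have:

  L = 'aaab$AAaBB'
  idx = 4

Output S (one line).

Answer: BbBaaAaAa$

Derivation:
LF mapping: 5 6 7 9 0 1 2 8 3 4
Walk LF starting at row 4, prepending L[row]:
  step 1: row=4, L[4]='$', prepend. Next row=LF[4]=0
  step 2: row=0, L[0]='a', prepend. Next row=LF[0]=5
  step 3: row=5, L[5]='A', prepend. Next row=LF[5]=1
  step 4: row=1, L[1]='a', prepend. Next row=LF[1]=6
  step 5: row=6, L[6]='A', prepend. Next row=LF[6]=2
  step 6: row=2, L[2]='a', prepend. Next row=LF[2]=7
  step 7: row=7, L[7]='a', prepend. Next row=LF[7]=8
  step 8: row=8, L[8]='B', prepend. Next row=LF[8]=3
  step 9: row=3, L[3]='b', prepend. Next row=LF[3]=9
  step 10: row=9, L[9]='B', prepend. Next row=LF[9]=4
Reversed output: BbBaaAaAa$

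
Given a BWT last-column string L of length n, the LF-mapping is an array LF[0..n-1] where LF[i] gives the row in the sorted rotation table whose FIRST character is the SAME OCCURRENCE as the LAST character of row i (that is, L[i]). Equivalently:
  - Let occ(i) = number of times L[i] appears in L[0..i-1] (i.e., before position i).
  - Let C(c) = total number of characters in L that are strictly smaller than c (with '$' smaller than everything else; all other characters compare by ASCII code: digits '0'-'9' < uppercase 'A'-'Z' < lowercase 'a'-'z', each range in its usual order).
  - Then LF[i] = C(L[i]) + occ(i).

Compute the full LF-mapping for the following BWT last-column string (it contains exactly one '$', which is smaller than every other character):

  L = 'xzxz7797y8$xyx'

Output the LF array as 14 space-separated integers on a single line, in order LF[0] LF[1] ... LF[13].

Char counts: '$':1, '7':3, '8':1, '9':1, 'x':4, 'y':2, 'z':2
C (first-col start): C('$')=0, C('7')=1, C('8')=4, C('9')=5, C('x')=6, C('y')=10, C('z')=12
L[0]='x': occ=0, LF[0]=C('x')+0=6+0=6
L[1]='z': occ=0, LF[1]=C('z')+0=12+0=12
L[2]='x': occ=1, LF[2]=C('x')+1=6+1=7
L[3]='z': occ=1, LF[3]=C('z')+1=12+1=13
L[4]='7': occ=0, LF[4]=C('7')+0=1+0=1
L[5]='7': occ=1, LF[5]=C('7')+1=1+1=2
L[6]='9': occ=0, LF[6]=C('9')+0=5+0=5
L[7]='7': occ=2, LF[7]=C('7')+2=1+2=3
L[8]='y': occ=0, LF[8]=C('y')+0=10+0=10
L[9]='8': occ=0, LF[9]=C('8')+0=4+0=4
L[10]='$': occ=0, LF[10]=C('$')+0=0+0=0
L[11]='x': occ=2, LF[11]=C('x')+2=6+2=8
L[12]='y': occ=1, LF[12]=C('y')+1=10+1=11
L[13]='x': occ=3, LF[13]=C('x')+3=6+3=9

Answer: 6 12 7 13 1 2 5 3 10 4 0 8 11 9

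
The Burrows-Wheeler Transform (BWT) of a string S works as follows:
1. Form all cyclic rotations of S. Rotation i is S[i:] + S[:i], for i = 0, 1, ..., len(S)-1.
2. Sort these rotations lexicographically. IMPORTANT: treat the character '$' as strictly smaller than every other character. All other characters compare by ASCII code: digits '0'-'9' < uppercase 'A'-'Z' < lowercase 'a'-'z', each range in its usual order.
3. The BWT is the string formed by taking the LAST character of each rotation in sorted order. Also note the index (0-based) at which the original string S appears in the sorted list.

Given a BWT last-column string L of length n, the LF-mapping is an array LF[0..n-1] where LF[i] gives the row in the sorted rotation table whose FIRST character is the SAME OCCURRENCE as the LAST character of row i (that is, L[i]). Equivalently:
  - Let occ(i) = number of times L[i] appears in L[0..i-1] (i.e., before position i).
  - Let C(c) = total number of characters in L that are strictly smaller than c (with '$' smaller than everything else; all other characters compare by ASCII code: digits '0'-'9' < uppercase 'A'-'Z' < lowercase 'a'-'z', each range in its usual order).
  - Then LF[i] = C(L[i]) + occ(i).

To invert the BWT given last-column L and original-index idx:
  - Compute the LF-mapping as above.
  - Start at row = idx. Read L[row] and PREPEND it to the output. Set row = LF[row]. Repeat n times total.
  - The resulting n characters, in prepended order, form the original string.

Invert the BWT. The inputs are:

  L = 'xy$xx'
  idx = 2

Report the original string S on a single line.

LF mapping: 1 4 0 2 3
Walk LF starting at row 2, prepending L[row]:
  step 1: row=2, L[2]='$', prepend. Next row=LF[2]=0
  step 2: row=0, L[0]='x', prepend. Next row=LF[0]=1
  step 3: row=1, L[1]='y', prepend. Next row=LF[1]=4
  step 4: row=4, L[4]='x', prepend. Next row=LF[4]=3
  step 5: row=3, L[3]='x', prepend. Next row=LF[3]=2
Reversed output: xxyx$

Answer: xxyx$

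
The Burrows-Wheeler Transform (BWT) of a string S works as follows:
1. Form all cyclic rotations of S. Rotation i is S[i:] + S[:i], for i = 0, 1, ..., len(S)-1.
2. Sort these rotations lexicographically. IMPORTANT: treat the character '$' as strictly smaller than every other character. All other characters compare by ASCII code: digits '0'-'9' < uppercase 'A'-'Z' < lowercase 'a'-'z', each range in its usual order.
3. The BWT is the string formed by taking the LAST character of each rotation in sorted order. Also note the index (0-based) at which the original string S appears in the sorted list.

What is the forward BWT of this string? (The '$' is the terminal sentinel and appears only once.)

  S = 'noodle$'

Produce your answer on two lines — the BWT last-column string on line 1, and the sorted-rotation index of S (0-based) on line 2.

Answer: eold$on
4

Derivation:
All 7 rotations (rotation i = S[i:]+S[:i]):
  rot[0] = noodle$
  rot[1] = oodle$n
  rot[2] = odle$no
  rot[3] = dle$noo
  rot[4] = le$nood
  rot[5] = e$noodl
  rot[6] = $noodle
Sorted (with $ < everything):
  sorted[0] = $noodle  (last char: 'e')
  sorted[1] = dle$noo  (last char: 'o')
  sorted[2] = e$noodl  (last char: 'l')
  sorted[3] = le$nood  (last char: 'd')
  sorted[4] = noodle$  (last char: '$')
  sorted[5] = odle$no  (last char: 'o')
  sorted[6] = oodle$n  (last char: 'n')
Last column: eold$on
Original string S is at sorted index 4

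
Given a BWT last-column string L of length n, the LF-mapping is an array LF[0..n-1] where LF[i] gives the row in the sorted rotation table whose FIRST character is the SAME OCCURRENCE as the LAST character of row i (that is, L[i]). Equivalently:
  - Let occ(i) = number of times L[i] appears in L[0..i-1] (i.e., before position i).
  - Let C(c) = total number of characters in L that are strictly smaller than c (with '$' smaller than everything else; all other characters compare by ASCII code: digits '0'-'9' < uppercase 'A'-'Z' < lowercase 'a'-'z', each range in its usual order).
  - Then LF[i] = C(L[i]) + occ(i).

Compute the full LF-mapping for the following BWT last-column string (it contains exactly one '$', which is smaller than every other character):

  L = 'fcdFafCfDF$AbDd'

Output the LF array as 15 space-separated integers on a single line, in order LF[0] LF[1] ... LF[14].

Answer: 12 9 10 5 7 13 2 14 3 6 0 1 8 4 11

Derivation:
Char counts: '$':1, 'A':1, 'C':1, 'D':2, 'F':2, 'a':1, 'b':1, 'c':1, 'd':2, 'f':3
C (first-col start): C('$')=0, C('A')=1, C('C')=2, C('D')=3, C('F')=5, C('a')=7, C('b')=8, C('c')=9, C('d')=10, C('f')=12
L[0]='f': occ=0, LF[0]=C('f')+0=12+0=12
L[1]='c': occ=0, LF[1]=C('c')+0=9+0=9
L[2]='d': occ=0, LF[2]=C('d')+0=10+0=10
L[3]='F': occ=0, LF[3]=C('F')+0=5+0=5
L[4]='a': occ=0, LF[4]=C('a')+0=7+0=7
L[5]='f': occ=1, LF[5]=C('f')+1=12+1=13
L[6]='C': occ=0, LF[6]=C('C')+0=2+0=2
L[7]='f': occ=2, LF[7]=C('f')+2=12+2=14
L[8]='D': occ=0, LF[8]=C('D')+0=3+0=3
L[9]='F': occ=1, LF[9]=C('F')+1=5+1=6
L[10]='$': occ=0, LF[10]=C('$')+0=0+0=0
L[11]='A': occ=0, LF[11]=C('A')+0=1+0=1
L[12]='b': occ=0, LF[12]=C('b')+0=8+0=8
L[13]='D': occ=1, LF[13]=C('D')+1=3+1=4
L[14]='d': occ=1, LF[14]=C('d')+1=10+1=11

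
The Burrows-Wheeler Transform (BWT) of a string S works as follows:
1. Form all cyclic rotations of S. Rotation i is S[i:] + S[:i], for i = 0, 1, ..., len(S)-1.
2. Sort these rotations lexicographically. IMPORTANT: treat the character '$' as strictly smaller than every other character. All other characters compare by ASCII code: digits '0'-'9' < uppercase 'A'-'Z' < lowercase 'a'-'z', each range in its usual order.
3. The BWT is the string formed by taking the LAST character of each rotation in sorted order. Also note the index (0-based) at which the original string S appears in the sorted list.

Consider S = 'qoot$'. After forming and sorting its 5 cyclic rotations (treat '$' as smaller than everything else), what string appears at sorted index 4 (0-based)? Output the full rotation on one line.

All 5 rotations (rotation i = S[i:]+S[:i]):
  rot[0] = qoot$
  rot[1] = oot$q
  rot[2] = ot$qo
  rot[3] = t$qoo
  rot[4] = $qoot
Sorted (with $ < everything):
  sorted[0] = $qoot
  sorted[1] = oot$q
  sorted[2] = ot$qo
  sorted[3] = qoot$
  sorted[4] = t$qoo
sorted[4] = t$qoo

Answer: t$qoo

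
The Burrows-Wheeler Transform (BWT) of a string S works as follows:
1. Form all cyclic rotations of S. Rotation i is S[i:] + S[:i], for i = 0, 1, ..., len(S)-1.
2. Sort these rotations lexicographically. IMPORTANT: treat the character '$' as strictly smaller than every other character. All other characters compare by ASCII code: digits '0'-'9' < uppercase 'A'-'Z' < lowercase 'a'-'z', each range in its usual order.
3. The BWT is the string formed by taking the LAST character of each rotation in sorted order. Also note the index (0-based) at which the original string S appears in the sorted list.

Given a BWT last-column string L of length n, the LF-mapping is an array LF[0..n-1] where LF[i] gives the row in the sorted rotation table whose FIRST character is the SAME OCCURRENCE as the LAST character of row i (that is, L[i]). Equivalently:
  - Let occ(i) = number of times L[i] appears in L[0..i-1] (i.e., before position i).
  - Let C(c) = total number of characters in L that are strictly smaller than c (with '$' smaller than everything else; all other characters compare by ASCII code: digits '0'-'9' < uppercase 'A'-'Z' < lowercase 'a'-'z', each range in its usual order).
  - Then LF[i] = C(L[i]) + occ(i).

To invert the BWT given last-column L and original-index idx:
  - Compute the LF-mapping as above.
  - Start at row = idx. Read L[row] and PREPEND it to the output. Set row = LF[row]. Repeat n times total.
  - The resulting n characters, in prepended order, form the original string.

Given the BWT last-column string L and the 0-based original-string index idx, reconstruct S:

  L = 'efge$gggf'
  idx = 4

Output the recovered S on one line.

LF mapping: 1 3 5 2 0 6 7 8 4
Walk LF starting at row 4, prepending L[row]:
  step 1: row=4, L[4]='$', prepend. Next row=LF[4]=0
  step 2: row=0, L[0]='e', prepend. Next row=LF[0]=1
  step 3: row=1, L[1]='f', prepend. Next row=LF[1]=3
  step 4: row=3, L[3]='e', prepend. Next row=LF[3]=2
  step 5: row=2, L[2]='g', prepend. Next row=LF[2]=5
  step 6: row=5, L[5]='g', prepend. Next row=LF[5]=6
  step 7: row=6, L[6]='g', prepend. Next row=LF[6]=7
  step 8: row=7, L[7]='g', prepend. Next row=LF[7]=8
  step 9: row=8, L[8]='f', prepend. Next row=LF[8]=4
Reversed output: fggggefe$

Answer: fggggefe$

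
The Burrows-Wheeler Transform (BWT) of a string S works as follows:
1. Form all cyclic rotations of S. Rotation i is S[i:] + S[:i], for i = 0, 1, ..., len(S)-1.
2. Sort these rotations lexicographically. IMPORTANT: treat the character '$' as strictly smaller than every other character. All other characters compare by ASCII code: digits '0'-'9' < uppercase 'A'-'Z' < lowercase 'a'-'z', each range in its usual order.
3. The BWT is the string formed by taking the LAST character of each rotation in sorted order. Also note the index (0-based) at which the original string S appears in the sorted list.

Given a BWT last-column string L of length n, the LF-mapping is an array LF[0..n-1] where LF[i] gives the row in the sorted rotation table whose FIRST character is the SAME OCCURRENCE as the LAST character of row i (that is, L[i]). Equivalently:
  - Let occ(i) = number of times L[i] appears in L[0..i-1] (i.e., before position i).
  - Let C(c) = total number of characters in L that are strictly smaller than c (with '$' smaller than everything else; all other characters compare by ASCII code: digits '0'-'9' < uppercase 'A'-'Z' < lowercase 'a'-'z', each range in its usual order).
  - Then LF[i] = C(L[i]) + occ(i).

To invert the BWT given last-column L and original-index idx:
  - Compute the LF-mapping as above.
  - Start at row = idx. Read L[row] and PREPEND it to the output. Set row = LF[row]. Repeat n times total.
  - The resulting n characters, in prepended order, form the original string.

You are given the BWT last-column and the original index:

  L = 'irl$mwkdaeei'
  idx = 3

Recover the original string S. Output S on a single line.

Answer: emeraldkiwi$

Derivation:
LF mapping: 5 10 8 0 9 11 7 2 1 3 4 6
Walk LF starting at row 3, prepending L[row]:
  step 1: row=3, L[3]='$', prepend. Next row=LF[3]=0
  step 2: row=0, L[0]='i', prepend. Next row=LF[0]=5
  step 3: row=5, L[5]='w', prepend. Next row=LF[5]=11
  step 4: row=11, L[11]='i', prepend. Next row=LF[11]=6
  step 5: row=6, L[6]='k', prepend. Next row=LF[6]=7
  step 6: row=7, L[7]='d', prepend. Next row=LF[7]=2
  step 7: row=2, L[2]='l', prepend. Next row=LF[2]=8
  step 8: row=8, L[8]='a', prepend. Next row=LF[8]=1
  step 9: row=1, L[1]='r', prepend. Next row=LF[1]=10
  step 10: row=10, L[10]='e', prepend. Next row=LF[10]=4
  step 11: row=4, L[4]='m', prepend. Next row=LF[4]=9
  step 12: row=9, L[9]='e', prepend. Next row=LF[9]=3
Reversed output: emeraldkiwi$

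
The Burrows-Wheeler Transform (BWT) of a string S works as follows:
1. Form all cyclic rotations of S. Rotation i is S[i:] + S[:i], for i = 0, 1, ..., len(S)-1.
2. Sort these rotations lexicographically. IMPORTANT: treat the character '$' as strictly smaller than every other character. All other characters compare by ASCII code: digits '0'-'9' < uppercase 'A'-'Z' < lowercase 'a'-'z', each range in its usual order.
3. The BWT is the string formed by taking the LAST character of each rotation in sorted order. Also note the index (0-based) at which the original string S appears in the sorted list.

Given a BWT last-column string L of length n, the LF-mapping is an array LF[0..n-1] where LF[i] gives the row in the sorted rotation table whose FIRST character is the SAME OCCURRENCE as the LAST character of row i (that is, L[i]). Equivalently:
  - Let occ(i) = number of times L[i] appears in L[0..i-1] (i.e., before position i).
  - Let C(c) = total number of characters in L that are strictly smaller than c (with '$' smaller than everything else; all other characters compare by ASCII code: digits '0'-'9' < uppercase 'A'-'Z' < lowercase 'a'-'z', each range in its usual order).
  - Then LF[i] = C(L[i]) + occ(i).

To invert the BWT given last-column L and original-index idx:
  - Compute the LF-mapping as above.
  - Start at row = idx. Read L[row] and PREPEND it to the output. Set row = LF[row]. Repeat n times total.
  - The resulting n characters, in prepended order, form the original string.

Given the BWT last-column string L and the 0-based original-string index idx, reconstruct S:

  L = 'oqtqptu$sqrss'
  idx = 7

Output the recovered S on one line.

Answer: sstqsurtpqqo$

Derivation:
LF mapping: 1 3 10 4 2 11 12 0 7 5 6 8 9
Walk LF starting at row 7, prepending L[row]:
  step 1: row=7, L[7]='$', prepend. Next row=LF[7]=0
  step 2: row=0, L[0]='o', prepend. Next row=LF[0]=1
  step 3: row=1, L[1]='q', prepend. Next row=LF[1]=3
  step 4: row=3, L[3]='q', prepend. Next row=LF[3]=4
  step 5: row=4, L[4]='p', prepend. Next row=LF[4]=2
  step 6: row=2, L[2]='t', prepend. Next row=LF[2]=10
  step 7: row=10, L[10]='r', prepend. Next row=LF[10]=6
  step 8: row=6, L[6]='u', prepend. Next row=LF[6]=12
  step 9: row=12, L[12]='s', prepend. Next row=LF[12]=9
  step 10: row=9, L[9]='q', prepend. Next row=LF[9]=5
  step 11: row=5, L[5]='t', prepend. Next row=LF[5]=11
  step 12: row=11, L[11]='s', prepend. Next row=LF[11]=8
  step 13: row=8, L[8]='s', prepend. Next row=LF[8]=7
Reversed output: sstqsurtpqqo$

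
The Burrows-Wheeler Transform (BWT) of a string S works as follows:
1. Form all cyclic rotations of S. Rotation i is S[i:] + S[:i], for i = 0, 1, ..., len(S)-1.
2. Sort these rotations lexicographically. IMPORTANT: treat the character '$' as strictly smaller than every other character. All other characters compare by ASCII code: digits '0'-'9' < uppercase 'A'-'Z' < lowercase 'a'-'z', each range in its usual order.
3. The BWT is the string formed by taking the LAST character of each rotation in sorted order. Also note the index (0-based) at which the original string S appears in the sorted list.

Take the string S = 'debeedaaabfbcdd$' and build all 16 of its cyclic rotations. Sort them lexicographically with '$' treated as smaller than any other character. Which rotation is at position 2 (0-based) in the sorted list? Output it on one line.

All 16 rotations (rotation i = S[i:]+S[:i]):
  rot[0] = debeedaaabfbcdd$
  rot[1] = ebeedaaabfbcdd$d
  rot[2] = beedaaabfbcdd$de
  rot[3] = eedaaabfbcdd$deb
  rot[4] = edaaabfbcdd$debe
  rot[5] = daaabfbcdd$debee
  rot[6] = aaabfbcdd$debeed
  rot[7] = aabfbcdd$debeeda
  rot[8] = abfbcdd$debeedaa
  rot[9] = bfbcdd$debeedaaa
  rot[10] = fbcdd$debeedaaab
  rot[11] = bcdd$debeedaaabf
  rot[12] = cdd$debeedaaabfb
  rot[13] = dd$debeedaaabfbc
  rot[14] = d$debeedaaabfbcd
  rot[15] = $debeedaaabfbcdd
Sorted (with $ < everything):
  sorted[0] = $debeedaaabfbcdd
  sorted[1] = aaabfbcdd$debeed
  sorted[2] = aabfbcdd$debeeda
  sorted[3] = abfbcdd$debeedaa
  sorted[4] = bcdd$debeedaaabf
  sorted[5] = beedaaabfbcdd$de
  sorted[6] = bfbcdd$debeedaaa
  sorted[7] = cdd$debeedaaabfb
  sorted[8] = d$debeedaaabfbcd
  sorted[9] = daaabfbcdd$debee
  sorted[10] = dd$debeedaaabfbc
  sorted[11] = debeedaaabfbcdd$
  sorted[12] = ebeedaaabfbcdd$d
  sorted[13] = edaaabfbcdd$debe
  sorted[14] = eedaaabfbcdd$deb
  sorted[15] = fbcdd$debeedaaab
sorted[2] = aabfbcdd$debeeda

Answer: aabfbcdd$debeeda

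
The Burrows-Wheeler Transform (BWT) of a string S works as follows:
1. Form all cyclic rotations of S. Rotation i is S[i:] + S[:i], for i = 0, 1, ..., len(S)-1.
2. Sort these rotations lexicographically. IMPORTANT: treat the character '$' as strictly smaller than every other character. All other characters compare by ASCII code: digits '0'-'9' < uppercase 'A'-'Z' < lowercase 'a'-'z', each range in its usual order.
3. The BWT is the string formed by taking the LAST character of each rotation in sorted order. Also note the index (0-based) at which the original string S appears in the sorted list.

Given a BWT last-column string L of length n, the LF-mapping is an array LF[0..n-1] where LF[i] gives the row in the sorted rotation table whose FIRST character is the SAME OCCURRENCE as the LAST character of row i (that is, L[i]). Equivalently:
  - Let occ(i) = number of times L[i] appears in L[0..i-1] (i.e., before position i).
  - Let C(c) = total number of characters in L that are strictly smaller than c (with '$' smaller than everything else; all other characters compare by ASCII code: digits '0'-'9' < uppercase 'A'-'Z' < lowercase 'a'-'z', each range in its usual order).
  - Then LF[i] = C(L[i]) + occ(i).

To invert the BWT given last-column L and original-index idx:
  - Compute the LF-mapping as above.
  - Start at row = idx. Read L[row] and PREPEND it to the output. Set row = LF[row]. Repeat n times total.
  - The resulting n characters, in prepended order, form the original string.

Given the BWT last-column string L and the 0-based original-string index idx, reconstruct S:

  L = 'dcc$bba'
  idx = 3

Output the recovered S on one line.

LF mapping: 6 4 5 0 2 3 1
Walk LF starting at row 3, prepending L[row]:
  step 1: row=3, L[3]='$', prepend. Next row=LF[3]=0
  step 2: row=0, L[0]='d', prepend. Next row=LF[0]=6
  step 3: row=6, L[6]='a', prepend. Next row=LF[6]=1
  step 4: row=1, L[1]='c', prepend. Next row=LF[1]=4
  step 5: row=4, L[4]='b', prepend. Next row=LF[4]=2
  step 6: row=2, L[2]='c', prepend. Next row=LF[2]=5
  step 7: row=5, L[5]='b', prepend. Next row=LF[5]=3
Reversed output: bcbcad$

Answer: bcbcad$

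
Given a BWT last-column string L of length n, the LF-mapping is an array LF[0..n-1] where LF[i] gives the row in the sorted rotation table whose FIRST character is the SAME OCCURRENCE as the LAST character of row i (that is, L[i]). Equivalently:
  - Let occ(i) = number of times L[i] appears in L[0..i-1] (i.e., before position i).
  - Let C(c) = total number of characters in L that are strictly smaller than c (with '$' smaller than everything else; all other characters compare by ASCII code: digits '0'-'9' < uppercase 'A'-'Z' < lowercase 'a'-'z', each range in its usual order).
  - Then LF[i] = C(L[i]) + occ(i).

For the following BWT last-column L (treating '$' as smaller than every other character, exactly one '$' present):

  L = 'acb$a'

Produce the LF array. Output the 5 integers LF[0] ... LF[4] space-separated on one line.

Char counts: '$':1, 'a':2, 'b':1, 'c':1
C (first-col start): C('$')=0, C('a')=1, C('b')=3, C('c')=4
L[0]='a': occ=0, LF[0]=C('a')+0=1+0=1
L[1]='c': occ=0, LF[1]=C('c')+0=4+0=4
L[2]='b': occ=0, LF[2]=C('b')+0=3+0=3
L[3]='$': occ=0, LF[3]=C('$')+0=0+0=0
L[4]='a': occ=1, LF[4]=C('a')+1=1+1=2

Answer: 1 4 3 0 2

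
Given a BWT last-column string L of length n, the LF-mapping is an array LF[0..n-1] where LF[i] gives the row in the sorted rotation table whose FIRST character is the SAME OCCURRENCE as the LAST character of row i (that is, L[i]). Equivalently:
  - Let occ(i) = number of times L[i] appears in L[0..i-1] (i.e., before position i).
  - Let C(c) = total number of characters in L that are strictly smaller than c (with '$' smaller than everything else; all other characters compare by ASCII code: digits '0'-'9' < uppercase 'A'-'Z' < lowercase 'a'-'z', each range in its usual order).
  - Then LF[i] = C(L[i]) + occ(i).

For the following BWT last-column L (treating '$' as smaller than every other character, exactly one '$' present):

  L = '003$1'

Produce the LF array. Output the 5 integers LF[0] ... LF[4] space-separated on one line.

Char counts: '$':1, '0':2, '1':1, '3':1
C (first-col start): C('$')=0, C('0')=1, C('1')=3, C('3')=4
L[0]='0': occ=0, LF[0]=C('0')+0=1+0=1
L[1]='0': occ=1, LF[1]=C('0')+1=1+1=2
L[2]='3': occ=0, LF[2]=C('3')+0=4+0=4
L[3]='$': occ=0, LF[3]=C('$')+0=0+0=0
L[4]='1': occ=0, LF[4]=C('1')+0=3+0=3

Answer: 1 2 4 0 3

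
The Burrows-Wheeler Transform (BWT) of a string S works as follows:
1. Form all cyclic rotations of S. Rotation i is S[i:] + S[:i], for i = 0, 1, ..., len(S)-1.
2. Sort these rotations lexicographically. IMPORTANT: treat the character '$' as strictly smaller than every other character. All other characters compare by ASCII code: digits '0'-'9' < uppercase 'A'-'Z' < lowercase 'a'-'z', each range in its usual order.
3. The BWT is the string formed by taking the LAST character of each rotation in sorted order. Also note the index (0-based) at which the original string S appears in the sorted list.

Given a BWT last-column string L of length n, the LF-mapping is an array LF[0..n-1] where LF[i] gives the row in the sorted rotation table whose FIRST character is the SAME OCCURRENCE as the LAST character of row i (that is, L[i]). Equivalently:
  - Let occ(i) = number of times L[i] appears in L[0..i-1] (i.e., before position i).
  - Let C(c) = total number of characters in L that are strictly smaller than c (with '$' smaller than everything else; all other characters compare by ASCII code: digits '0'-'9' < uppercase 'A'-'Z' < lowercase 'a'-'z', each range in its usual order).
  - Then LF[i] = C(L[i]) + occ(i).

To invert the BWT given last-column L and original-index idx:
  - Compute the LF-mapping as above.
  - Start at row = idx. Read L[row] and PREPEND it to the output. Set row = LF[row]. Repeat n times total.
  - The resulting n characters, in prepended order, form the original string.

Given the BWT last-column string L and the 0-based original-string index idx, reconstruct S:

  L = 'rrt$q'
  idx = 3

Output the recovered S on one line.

Answer: rqtr$

Derivation:
LF mapping: 2 3 4 0 1
Walk LF starting at row 3, prepending L[row]:
  step 1: row=3, L[3]='$', prepend. Next row=LF[3]=0
  step 2: row=0, L[0]='r', prepend. Next row=LF[0]=2
  step 3: row=2, L[2]='t', prepend. Next row=LF[2]=4
  step 4: row=4, L[4]='q', prepend. Next row=LF[4]=1
  step 5: row=1, L[1]='r', prepend. Next row=LF[1]=3
Reversed output: rqtr$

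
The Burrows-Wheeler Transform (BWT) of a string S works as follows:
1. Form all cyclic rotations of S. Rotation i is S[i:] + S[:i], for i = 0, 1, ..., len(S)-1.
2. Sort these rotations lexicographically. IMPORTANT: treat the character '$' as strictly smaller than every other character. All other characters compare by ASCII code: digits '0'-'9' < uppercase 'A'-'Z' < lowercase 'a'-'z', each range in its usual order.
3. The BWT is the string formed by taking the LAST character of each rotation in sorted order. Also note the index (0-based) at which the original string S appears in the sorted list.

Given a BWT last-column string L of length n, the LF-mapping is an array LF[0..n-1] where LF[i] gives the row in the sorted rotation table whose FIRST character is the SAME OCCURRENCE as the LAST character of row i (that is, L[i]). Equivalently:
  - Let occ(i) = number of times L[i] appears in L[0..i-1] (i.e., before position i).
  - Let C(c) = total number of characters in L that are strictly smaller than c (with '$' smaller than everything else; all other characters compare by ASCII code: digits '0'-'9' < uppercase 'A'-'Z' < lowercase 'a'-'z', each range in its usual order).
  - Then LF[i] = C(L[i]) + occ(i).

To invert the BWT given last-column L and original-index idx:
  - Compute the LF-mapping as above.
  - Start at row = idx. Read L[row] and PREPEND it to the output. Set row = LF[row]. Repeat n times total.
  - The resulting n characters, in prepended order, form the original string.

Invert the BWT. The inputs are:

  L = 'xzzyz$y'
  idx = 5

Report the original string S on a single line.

LF mapping: 1 4 5 2 6 0 3
Walk LF starting at row 5, prepending L[row]:
  step 1: row=5, L[5]='$', prepend. Next row=LF[5]=0
  step 2: row=0, L[0]='x', prepend. Next row=LF[0]=1
  step 3: row=1, L[1]='z', prepend. Next row=LF[1]=4
  step 4: row=4, L[4]='z', prepend. Next row=LF[4]=6
  step 5: row=6, L[6]='y', prepend. Next row=LF[6]=3
  step 6: row=3, L[3]='y', prepend. Next row=LF[3]=2
  step 7: row=2, L[2]='z', prepend. Next row=LF[2]=5
Reversed output: zyyzzx$

Answer: zyyzzx$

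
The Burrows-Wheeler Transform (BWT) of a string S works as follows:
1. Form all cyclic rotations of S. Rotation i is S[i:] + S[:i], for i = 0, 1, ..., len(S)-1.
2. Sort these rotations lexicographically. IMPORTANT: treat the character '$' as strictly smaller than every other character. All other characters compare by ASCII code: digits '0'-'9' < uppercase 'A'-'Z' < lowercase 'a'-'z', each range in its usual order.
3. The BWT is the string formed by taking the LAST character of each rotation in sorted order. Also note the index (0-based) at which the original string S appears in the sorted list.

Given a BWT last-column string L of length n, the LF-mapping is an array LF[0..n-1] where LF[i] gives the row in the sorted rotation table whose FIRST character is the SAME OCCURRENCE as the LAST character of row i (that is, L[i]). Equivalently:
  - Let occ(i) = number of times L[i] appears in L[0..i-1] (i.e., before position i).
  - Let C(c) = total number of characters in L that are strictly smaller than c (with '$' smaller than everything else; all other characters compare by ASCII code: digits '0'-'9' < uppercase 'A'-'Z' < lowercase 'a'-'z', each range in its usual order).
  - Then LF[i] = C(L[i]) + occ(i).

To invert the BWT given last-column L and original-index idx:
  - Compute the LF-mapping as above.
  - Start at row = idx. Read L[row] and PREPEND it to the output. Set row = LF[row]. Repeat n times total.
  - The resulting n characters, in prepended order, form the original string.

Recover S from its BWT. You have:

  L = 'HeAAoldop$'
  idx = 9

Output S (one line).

LF mapping: 3 5 1 2 7 6 4 8 9 0
Walk LF starting at row 9, prepending L[row]:
  step 1: row=9, L[9]='$', prepend. Next row=LF[9]=0
  step 2: row=0, L[0]='H', prepend. Next row=LF[0]=3
  step 3: row=3, L[3]='A', prepend. Next row=LF[3]=2
  step 4: row=2, L[2]='A', prepend. Next row=LF[2]=1
  step 5: row=1, L[1]='e', prepend. Next row=LF[1]=5
  step 6: row=5, L[5]='l', prepend. Next row=LF[5]=6
  step 7: row=6, L[6]='d', prepend. Next row=LF[6]=4
  step 8: row=4, L[4]='o', prepend. Next row=LF[4]=7
  step 9: row=7, L[7]='o', prepend. Next row=LF[7]=8
  step 10: row=8, L[8]='p', prepend. Next row=LF[8]=9
Reversed output: poodleAAH$

Answer: poodleAAH$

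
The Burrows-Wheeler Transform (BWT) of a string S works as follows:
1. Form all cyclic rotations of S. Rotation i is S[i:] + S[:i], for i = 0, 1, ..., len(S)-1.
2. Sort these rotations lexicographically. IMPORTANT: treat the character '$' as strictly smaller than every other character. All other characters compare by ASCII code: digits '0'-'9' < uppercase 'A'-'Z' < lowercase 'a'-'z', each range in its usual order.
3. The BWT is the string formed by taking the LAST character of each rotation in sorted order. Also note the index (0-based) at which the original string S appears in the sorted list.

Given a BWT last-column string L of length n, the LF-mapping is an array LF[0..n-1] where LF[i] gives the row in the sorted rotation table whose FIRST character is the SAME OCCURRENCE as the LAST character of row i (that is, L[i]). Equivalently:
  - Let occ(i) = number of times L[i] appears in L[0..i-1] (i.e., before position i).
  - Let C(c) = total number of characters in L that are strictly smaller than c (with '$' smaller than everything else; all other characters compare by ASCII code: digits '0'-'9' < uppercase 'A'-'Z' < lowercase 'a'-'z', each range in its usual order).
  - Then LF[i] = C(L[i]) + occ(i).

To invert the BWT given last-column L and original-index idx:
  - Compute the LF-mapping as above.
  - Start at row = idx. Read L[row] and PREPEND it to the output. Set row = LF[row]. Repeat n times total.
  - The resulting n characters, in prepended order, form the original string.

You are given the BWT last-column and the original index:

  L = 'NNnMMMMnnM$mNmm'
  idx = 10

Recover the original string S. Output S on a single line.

LF mapping: 6 7 12 1 2 3 4 13 14 5 0 9 8 10 11
Walk LF starting at row 10, prepending L[row]:
  step 1: row=10, L[10]='$', prepend. Next row=LF[10]=0
  step 2: row=0, L[0]='N', prepend. Next row=LF[0]=6
  step 3: row=6, L[6]='M', prepend. Next row=LF[6]=4
  step 4: row=4, L[4]='M', prepend. Next row=LF[4]=2
  step 5: row=2, L[2]='n', prepend. Next row=LF[2]=12
  step 6: row=12, L[12]='N', prepend. Next row=LF[12]=8
  step 7: row=8, L[8]='n', prepend. Next row=LF[8]=14
  step 8: row=14, L[14]='m', prepend. Next row=LF[14]=11
  step 9: row=11, L[11]='m', prepend. Next row=LF[11]=9
  step 10: row=9, L[9]='M', prepend. Next row=LF[9]=5
  step 11: row=5, L[5]='M', prepend. Next row=LF[5]=3
  step 12: row=3, L[3]='M', prepend. Next row=LF[3]=1
  step 13: row=1, L[1]='N', prepend. Next row=LF[1]=7
  step 14: row=7, L[7]='n', prepend. Next row=LF[7]=13
  step 15: row=13, L[13]='m', prepend. Next row=LF[13]=10
Reversed output: mnNMMMmmnNnMMN$

Answer: mnNMMMmmnNnMMN$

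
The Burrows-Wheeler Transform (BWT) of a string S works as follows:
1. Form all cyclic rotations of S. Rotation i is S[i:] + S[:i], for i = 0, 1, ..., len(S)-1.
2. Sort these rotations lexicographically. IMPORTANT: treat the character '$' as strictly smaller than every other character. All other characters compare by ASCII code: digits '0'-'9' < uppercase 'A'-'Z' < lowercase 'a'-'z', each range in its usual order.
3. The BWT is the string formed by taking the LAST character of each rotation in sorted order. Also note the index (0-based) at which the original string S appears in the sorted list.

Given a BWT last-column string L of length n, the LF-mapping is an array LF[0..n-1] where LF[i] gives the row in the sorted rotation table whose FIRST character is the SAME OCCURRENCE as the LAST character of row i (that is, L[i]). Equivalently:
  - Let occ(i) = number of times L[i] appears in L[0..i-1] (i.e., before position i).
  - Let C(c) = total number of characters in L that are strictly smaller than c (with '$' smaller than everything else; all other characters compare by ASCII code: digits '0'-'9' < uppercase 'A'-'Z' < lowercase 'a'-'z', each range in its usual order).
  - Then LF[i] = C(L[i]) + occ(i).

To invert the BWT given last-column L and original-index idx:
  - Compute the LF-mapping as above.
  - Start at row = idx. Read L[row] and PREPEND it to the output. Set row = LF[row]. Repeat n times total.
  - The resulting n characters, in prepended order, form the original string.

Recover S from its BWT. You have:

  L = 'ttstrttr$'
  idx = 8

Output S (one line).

LF mapping: 4 5 3 6 1 7 8 2 0
Walk LF starting at row 8, prepending L[row]:
  step 1: row=8, L[8]='$', prepend. Next row=LF[8]=0
  step 2: row=0, L[0]='t', prepend. Next row=LF[0]=4
  step 3: row=4, L[4]='r', prepend. Next row=LF[4]=1
  step 4: row=1, L[1]='t', prepend. Next row=LF[1]=5
  step 5: row=5, L[5]='t', prepend. Next row=LF[5]=7
  step 6: row=7, L[7]='r', prepend. Next row=LF[7]=2
  step 7: row=2, L[2]='s', prepend. Next row=LF[2]=3
  step 8: row=3, L[3]='t', prepend. Next row=LF[3]=6
  step 9: row=6, L[6]='t', prepend. Next row=LF[6]=8
Reversed output: ttsrttrt$

Answer: ttsrttrt$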